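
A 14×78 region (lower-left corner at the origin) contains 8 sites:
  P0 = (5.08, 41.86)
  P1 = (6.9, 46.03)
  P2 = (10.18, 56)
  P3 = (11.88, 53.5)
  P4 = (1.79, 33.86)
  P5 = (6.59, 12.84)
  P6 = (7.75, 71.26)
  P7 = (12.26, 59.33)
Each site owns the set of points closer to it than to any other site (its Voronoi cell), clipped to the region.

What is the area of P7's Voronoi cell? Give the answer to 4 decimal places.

1. box [0,14]×[0,78]: [(0, 0) (14, 0) (14, 78) (0, 78)]
2. ⊥bis P7·P0 via (8.67,50.595): [(0, 54.1583) (14, 48.4044) (14, 78) (0, 78)]  |A|=374.061
3. ⊥bis P7·P1 via (9.58,52.68): [(0, 56.5408) (14, 50.8987) (14, 78) (0, 78)]  |A|=339.9234
4. ⊥bis P7·P2 via (11.22,57.665): [(0, 64.6733) (14, 55.9285) (14, 78) (0, 78)]  |A|=247.7872
5. ⊥bis P7·P3 via (12.07,56.415): [(0, 64.6733) (13.3553, 56.3312) (14, 56.2892) (14, 78) (0, 78)]  |A|=247.6709
6. ⊥bis P7·P4 via (7.025,46.595): [(0, 64.6733) (13.3553, 56.3312) (14, 56.2892) (14, 78) (0, 78)]  |A|=247.6709
7. ⊥bis P7·P5 via (9.425,36.085): [(0, 64.6733) (13.3553, 56.3312) (14, 56.2892) (14, 78) (0, 78)]  |A|=247.6709
8. ⊥bis P7·P6 via (10.005,65.295): [(3.1522, 62.7044) (13.3553, 56.3312) (14, 56.2892) (14, 66.8053)]  |A|=58.8782
9. canonical 4-gon: [(3.1522, 62.7044) (13.3553, 56.3312) (14, 56.2892) (14, 66.8053)]
10. shoelace: 58.8782

Area of P7's cell: 58.8782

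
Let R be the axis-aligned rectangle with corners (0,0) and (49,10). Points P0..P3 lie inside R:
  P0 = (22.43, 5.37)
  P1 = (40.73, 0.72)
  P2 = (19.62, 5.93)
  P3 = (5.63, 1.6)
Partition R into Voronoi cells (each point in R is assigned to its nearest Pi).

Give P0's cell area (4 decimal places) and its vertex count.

Area of P0's cell: 111.8130 (4 vertices)

1. box [0,49]×[0,10]: [(0, 0) (49, 0) (49, 10) (0, 10)]
2. ⊥bis P0·P1 via (31.58,3.045): [(0, 0) (30.8063, 0) (33.3473, 10) (0, 10)]  |A|=320.7676
3. ⊥bis P0·P2 via (21.025,5.65): [(19.899, 0) (30.8063, 0) (33.3473, 10) (21.8919, 10)]  |A|=111.813
4. ⊥bis P0·P3 via (14.03,3.485): [(19.899, 0) (30.8063, 0) (33.3473, 10) (21.8919, 10)]  |A|=111.813
5. canonical 4-gon: [(19.899, 0) (30.8063, 0) (33.3473, 10) (21.8919, 10)]
6. shoelace: 111.813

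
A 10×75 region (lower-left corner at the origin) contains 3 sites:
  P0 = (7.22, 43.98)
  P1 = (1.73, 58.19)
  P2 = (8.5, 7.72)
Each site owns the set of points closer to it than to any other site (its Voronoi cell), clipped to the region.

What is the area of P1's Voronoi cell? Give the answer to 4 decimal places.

1. box [0,10]×[0,75]: [(0, 0) (10, 0) (10, 75) (0, 75)]
2. ⊥bis P1·P0 via (4.475,51.085): [(0, 49.3561) (10, 53.2196) (10, 75) (0, 75)]  |A|=237.1217
3. ⊥bis P1·P2 via (5.115,32.955): [(0, 49.3561) (10, 53.2196) (10, 75) (0, 75)]  |A|=237.1217
4. canonical 4-gon: [(0, 49.3561) (10, 53.2196) (10, 75) (0, 75)]
5. shoelace: 237.1217

Area of P1's cell: 237.1217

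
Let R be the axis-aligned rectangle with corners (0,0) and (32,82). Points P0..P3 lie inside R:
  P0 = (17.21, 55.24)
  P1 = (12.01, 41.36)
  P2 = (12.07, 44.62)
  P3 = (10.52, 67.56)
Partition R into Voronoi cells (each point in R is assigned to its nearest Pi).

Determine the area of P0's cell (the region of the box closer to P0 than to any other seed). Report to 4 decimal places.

1. box [0,32]×[0,82]: [(0, 0) (32, 0) (32, 82) (0, 82)]
2. ⊥bis P0·P1 via (14.61,48.3): [(0, 53.7735) (32, 41.785) (32, 82) (0, 82)]  |A|=1095.064
3. ⊥bis P0·P2 via (14.64,49.93): [(0, 57.0156) (29.6487, 42.6659) (32, 41.785) (32, 82) (0, 82)]  |A|=1047.0011
4. ⊥bis P0·P3 via (13.865,61.4): [(3.0619, 55.5337) (29.6487, 42.6659) (32, 41.785) (32, 71.2477)]  |A|=429.7144
5. canonical 4-gon: [(3.0619, 55.5337) (29.6487, 42.6659) (32, 41.785) (32, 71.2477)]
6. shoelace: 429.7144

Area of P0's cell: 429.7144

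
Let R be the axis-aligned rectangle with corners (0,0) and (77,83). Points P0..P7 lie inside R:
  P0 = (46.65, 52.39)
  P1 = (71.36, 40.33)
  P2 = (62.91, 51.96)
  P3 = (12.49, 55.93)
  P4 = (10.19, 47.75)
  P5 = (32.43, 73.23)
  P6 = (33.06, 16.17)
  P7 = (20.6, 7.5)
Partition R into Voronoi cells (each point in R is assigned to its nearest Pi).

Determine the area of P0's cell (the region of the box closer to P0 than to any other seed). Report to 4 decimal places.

Area of P0's cell: 776.9198

1. box [0,77]×[0,83]: [(0, 0) (77, 0) (77, 83) (0, 83)]
2. ⊥bis P0·P1 via (59.005,46.36): [(0, 0) (36.3785, 0) (76.8876, 83) (0, 83)]  |A|=4700.5407
3. ⊥bis P0·P2 via (54.78,52.175): [(0, 0) (36.3785, 0) (54.3754, 36.8742) (55.5952, 83) (0, 83)]  |A|=4209.4768
4. ⊥bis P0·P3 via (29.57,54.16): [(23.9574, 0) (36.3785, 0) (54.3754, 36.8742) (55.5952, 83) (32.5587, 83)]  |A|=1864.0591
5. ⊥bis P0·P4 via (28.42,50.07): [(28.8202, 46.925) (34.792, 0) (36.3785, 0) (54.3754, 36.8742) (55.5952, 83) (32.5587, 83)]  |A|=1609.8511
6. ⊥bis P0·P5 via (39.54,62.81): [(29.776, 56.1476) (28.8202, 46.925) (34.792, 0) (36.3785, 0) (54.3754, 36.8742) (55.3465, 73.5954)]  |A|=1182.4883
7. ⊥bis P0·P6 via (39.855,34.28): [(29.776, 56.1476) (28.8202, 46.925) (29.9568, 37.9939) (51.0577, 30.0767) (54.3754, 36.8742) (55.3465, 73.5954)]  |A|=776.9198
8. ⊥bis P0·P7 via (33.625,29.945): [(29.776, 56.1476) (28.8202, 46.925) (29.9568, 37.9939) (51.0577, 30.0767) (54.3754, 36.8742) (55.3465, 73.5954)]  |A|=776.9198
9. canonical 6-gon: [(29.776, 56.1476) (28.8202, 46.925) (29.9568, 37.9939) (51.0577, 30.0767) (54.3754, 36.8742) (55.3465, 73.5954)]
10. shoelace: 776.9198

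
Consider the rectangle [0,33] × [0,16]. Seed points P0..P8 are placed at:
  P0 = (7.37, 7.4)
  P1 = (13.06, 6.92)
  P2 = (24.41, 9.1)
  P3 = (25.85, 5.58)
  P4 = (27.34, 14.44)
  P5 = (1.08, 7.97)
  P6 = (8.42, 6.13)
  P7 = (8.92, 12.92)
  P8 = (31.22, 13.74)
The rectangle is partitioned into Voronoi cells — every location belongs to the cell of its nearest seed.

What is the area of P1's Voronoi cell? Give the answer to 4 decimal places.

1. box [0,33]×[0,16]: [(0, 0) (33, 0) (33, 16) (0, 16)]
2. ⊥bis P1·P0 via (10.215,7.16): [(9.611, 0) (33, 0) (33, 16) (10.9607, 16)]  |A|=363.4262
3. ⊥bis P1·P2 via (18.735,8.01): [(9.611, 0) (20.2735, 0) (17.2004, 16) (10.9607, 16)]  |A|=135.217
4. ⊥bis P1·P3 via (19.455,6.25): [(9.611, 0) (18.8002, 0) (19.3202, 4.9633) (17.2004, 16) (10.9607, 16)]  |A|=131.5608
5. ⊥bis P1·P4 via (20.2,10.68): [(9.611, 0) (18.8002, 0) (19.3202, 4.9633) (17.2004, 16) (10.9607, 16)]  |A|=131.5608
6. ⊥bis P1·P5 via (7.07,7.445): [(9.611, 0) (18.8002, 0) (19.3202, 4.9633) (17.2004, 16) (10.9607, 16)]  |A|=131.5608
7. ⊥bis P1·P6 via (10.74,6.525): [(10.3531, 8.7973) (11.8509, 0) (18.8002, 0) (19.3202, 4.9633) (17.2004, 16) (10.9607, 16)]  |A|=121.708
8. ⊥bis P1·P7 via (10.99,9.92): [(10.4143, 9.5228) (10.3531, 8.7973) (11.8509, 0) (18.8002, 0) (19.3202, 4.9633) (17.5048, 14.4152)]  |A|=95.1372
9. ⊥bis P1·P8 via (22.14,10.33): [(10.4143, 9.5228) (10.3531, 8.7973) (11.8509, 0) (18.8002, 0) (19.3202, 4.9633) (17.5048, 14.4152)]  |A|=95.1372
10. canonical 6-gon: [(10.4143, 9.5228) (10.3531, 8.7973) (11.8509, 0) (18.8002, 0) (19.3202, 4.9633) (17.5048, 14.4152)]
11. shoelace: 95.1372

Area of P1's cell: 95.1372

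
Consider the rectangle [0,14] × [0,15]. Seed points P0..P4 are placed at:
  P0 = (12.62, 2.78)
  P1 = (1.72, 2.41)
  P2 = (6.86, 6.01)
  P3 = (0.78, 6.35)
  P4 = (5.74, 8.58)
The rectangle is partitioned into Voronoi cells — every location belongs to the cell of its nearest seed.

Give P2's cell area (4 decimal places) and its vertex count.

Area of P2's cell: 37.8902 (5 vertices)

1. box [0,14]×[0,15]: [(0, 0) (14, 0) (14, 15) (0, 15)]
2. ⊥bis P2·P0 via (9.74,4.395): [(0, 0) (7.2754, 0) (14, 11.9918) (14, 15) (0, 15)]  |A|=169.6803
3. ⊥bis P2·P1 via (4.29,4.21): [(0, 10.3352) (7.2386, 0) (7.2754, 0) (14, 11.9918) (14, 15) (0, 15)]  |A|=132.274
4. ⊥bis P2·P3 via (3.82,6.18): [(3.7527, 4.9771) (7.2386, 0) (7.2754, 0) (14, 11.9918) (14, 15) (4.3132, 15)]  |A|=101.9056
5. ⊥bis P2·P4 via (6.3,7.295): [(3.822, 6.2151) (3.7527, 4.9771) (7.2386, 0) (7.2754, 0) (13.0047, 10.2169)]  |A|=37.8902
6. canonical 5-gon: [(3.822, 6.2151) (3.7527, 4.9771) (7.2386, 0) (7.2754, 0) (13.0047, 10.2169)]
7. shoelace: 37.8902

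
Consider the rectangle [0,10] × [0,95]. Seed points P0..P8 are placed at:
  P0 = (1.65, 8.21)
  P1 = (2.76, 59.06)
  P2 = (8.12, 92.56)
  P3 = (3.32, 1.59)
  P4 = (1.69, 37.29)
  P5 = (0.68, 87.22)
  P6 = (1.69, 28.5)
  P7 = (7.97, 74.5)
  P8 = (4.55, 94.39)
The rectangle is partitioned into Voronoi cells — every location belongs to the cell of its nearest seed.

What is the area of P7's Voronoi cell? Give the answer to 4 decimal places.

Area of P7's cell: 143.1287

1. box [0,10]×[0,95]: [(0, 0) (10, 0) (10, 95) (0, 95)]
2. ⊥bis P7·P0 via (4.81,41.355): [(0, 41.8136) (10, 40.8602) (10, 95) (0, 95)]  |A|=536.6311
3. ⊥bis P7·P1 via (5.365,66.78): [(0, 68.5903) (10, 65.216) (10, 95) (0, 95)]  |A|=280.9684
4. ⊥bis P7·P2 via (8.045,83.53): [(0, 83.5968) (0, 68.5903) (10, 65.216) (10, 83.5138)]  |A|=166.5213
5. ⊥bis P7·P3 via (5.645,38.045): [(0, 83.5968) (0, 68.5903) (10, 65.216) (10, 83.5138)]  |A|=166.5213
6. ⊥bis P7·P4 via (4.83,55.895): [(0, 83.5968) (0, 68.5903) (10, 65.216) (10, 83.5138)]  |A|=166.5213
7. ⊥bis P7·P5 via (4.325,80.86): [(8.9704, 83.5223) (0, 78.3813) (0, 68.5903) (10, 65.216) (10, 83.5138)]  |A|=143.1287
8. ⊥bis P7·P6 via (4.83,51.5): [(8.9704, 83.5223) (0, 78.3813) (0, 68.5903) (10, 65.216) (10, 83.5138)]  |A|=143.1287
9. ⊥bis P7·P8 via (6.26,84.445): [(8.9704, 83.5223) (0, 78.3813) (0, 68.5903) (10, 65.216) (10, 83.5138)]  |A|=143.1287
10. canonical 5-gon: [(8.9704, 83.5223) (0, 78.3813) (0, 68.5903) (10, 65.216) (10, 83.5138)]
11. shoelace: 143.1287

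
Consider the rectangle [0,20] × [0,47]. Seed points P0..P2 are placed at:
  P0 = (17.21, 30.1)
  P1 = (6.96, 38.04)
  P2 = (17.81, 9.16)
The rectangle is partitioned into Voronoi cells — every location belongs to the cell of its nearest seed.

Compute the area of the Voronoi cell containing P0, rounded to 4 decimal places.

1. box [0,20]×[0,47]: [(0, 0) (20, 0) (20, 47) (0, 47)]
2. ⊥bis P0·P1 via (12.085,34.07): [(0, 18.4691) (0, 0) (20, 0) (20, 44.2877)]  |A|=627.5681
3. ⊥bis P0·P2 via (17.51,19.63): [(0.5222, 19.1432) (20, 19.7013) (20, 44.2877)]  |A|=239.444
4. canonical 3-gon: [(0.5222, 19.1432) (20, 19.7013) (20, 44.2877)]
5. shoelace: 239.444

Area of P0's cell: 239.4440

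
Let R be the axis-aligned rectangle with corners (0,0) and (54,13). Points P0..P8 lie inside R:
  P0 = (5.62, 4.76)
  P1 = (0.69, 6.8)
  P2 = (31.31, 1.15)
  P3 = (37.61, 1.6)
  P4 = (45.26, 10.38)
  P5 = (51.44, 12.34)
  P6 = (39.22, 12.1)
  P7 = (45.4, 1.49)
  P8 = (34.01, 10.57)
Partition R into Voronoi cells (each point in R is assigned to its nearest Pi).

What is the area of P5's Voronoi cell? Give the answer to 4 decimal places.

1. box [0,54]×[0,13]: [(0, 0) (54, 0) (54, 13) (0, 13)]
2. ⊥bis P5·P0 via (28.53,8.55): [(29.9444, 0) (54, 0) (54, 13) (27.7938, 13)]  |A|=326.7013
3. ⊥bis P5·P1 via (26.065,9.57): [(29.9444, 0) (54, 0) (54, 13) (27.7938, 13)]  |A|=326.7013
4. ⊥bis P5·P2 via (41.375,6.745): [(45.1245, 0) (54, 0) (54, 13) (37.8979, 13)]  |A|=162.3545
5. ⊥bis P5·P3 via (44.525,6.97): [(49.9377, 0) (54, 0) (54, 13) (39.8423, 13)]  |A|=118.4301
6. ⊥bis P5·P4 via (48.35,11.36): [(51.9528, 0) (54, 0) (54, 13) (47.8299, 13)]  |A|=53.4123
7. ⊥bis P5·P6 via (45.33,12.22): [(51.9528, 0) (54, 0) (54, 13) (47.8299, 13)]  |A|=53.4123
8. ⊥bis P5·P7 via (48.42,6.915): [(50.047, 6.0093) (54, 3.8087) (54, 13) (47.8299, 13)]  |A|=39.7334
9. ⊥bis P5·P8 via (42.725,11.455): [(50.047, 6.0093) (54, 3.8087) (54, 13) (47.8299, 13)]  |A|=39.7334
10. canonical 4-gon: [(50.047, 6.0093) (54, 3.8087) (54, 13) (47.8299, 13)]
11. shoelace: 39.7334

Area of P5's cell: 39.7334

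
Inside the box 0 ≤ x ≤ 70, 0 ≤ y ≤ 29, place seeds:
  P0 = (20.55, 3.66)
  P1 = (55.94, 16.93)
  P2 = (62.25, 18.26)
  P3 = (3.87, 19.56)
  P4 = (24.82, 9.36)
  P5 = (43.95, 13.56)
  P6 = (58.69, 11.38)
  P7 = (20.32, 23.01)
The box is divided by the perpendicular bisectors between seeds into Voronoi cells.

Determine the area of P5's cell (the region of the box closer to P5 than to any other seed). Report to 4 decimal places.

1. box [0,70]×[0,29]: [(0, 0) (70, 0) (70, 29) (0, 29)]
2. ⊥bis P5·P0 via (32.25,8.61): [(35.8927, 0) (70, 0) (70, 29) (23.6235, 29)]  |A|=1167.0158
3. ⊥bis P5·P1 via (49.945,15.245): [(35.8927, 0) (54.2299, 0) (46.0789, 29) (23.6235, 29)]  |A|=591.4932
4. ⊥bis P5·P2 via (53.1,15.91): [(35.8927, 0) (54.2299, 0) (46.0789, 29) (23.6235, 29)]  |A|=591.4932
5. ⊥bis P5·P3 via (23.91,16.56): [(25.2107, 25.2484) (35.8927, 0) (54.2299, 0) (46.0789, 29) (25.7723, 29)]  |A|=587.4625
6. ⊥bis P5·P4 via (34.385,11.46): [(36.901, 0) (54.2299, 0) (46.0789, 29) (30.5341, 29)]  |A|=476.668
7. ⊥bis P5·P6 via (51.32,12.47): [(36.901, 0) (49.4757, 0) (51.1148, 11.0829) (46.0789, 29) (30.5341, 29)]  |A|=450.3233
8. ⊥bis P5·P7 via (32.135,18.285): [(32.6202, 19.4983) (36.901, 0) (49.4757, 0) (51.1148, 11.0829) (46.0789, 29) (36.4201, 29)]  |A|=422.3596
9. canonical 6-gon: [(32.6202, 19.4983) (36.901, 0) (49.4757, 0) (51.1148, 11.0829) (46.0789, 29) (36.4201, 29)]
10. shoelace: 422.3596

Area of P5's cell: 422.3596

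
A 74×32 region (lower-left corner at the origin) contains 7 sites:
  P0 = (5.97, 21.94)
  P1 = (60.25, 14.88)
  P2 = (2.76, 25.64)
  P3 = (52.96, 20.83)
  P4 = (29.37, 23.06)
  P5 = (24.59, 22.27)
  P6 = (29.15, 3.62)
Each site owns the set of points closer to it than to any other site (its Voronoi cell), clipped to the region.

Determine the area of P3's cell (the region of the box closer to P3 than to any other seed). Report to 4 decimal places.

1. box [0,74]×[0,32]: [(0, 0) (74, 0) (74, 32) (0, 32)]
2. ⊥bis P3·P0 via (29.465,21.385): [(28.9598, 0) (74, 0) (74, 32) (29.7157, 32)]  |A|=1429.1906
3. ⊥bis P3·P1 via (56.605,17.855): [(28.9598, 0) (42.032, 0) (68.15, 32) (29.7157, 32)]  |A|=824.1017
4. ⊥bis P3·P2 via (27.86,23.235): [(28.9598, 0) (42.032, 0) (68.15, 32) (29.7157, 32)]  |A|=824.1017
5. ⊥bis P3·P4 via (41.165,21.945): [(39.0905, 0) (42.032, 0) (68.15, 32) (42.1155, 32)]  |A|=463.6149
6. ⊥bis P3·P5 via (38.775,21.55): [(39.0905, 0) (42.032, 0) (68.15, 32) (42.1155, 32)]  |A|=463.6149
7. ⊥bis P3·P6 via (41.055,12.225): [(40.3397, 13.2146) (46.2001, 5.1068) (68.15, 32) (42.1155, 32)]  |A|=412.3186
8. canonical 4-gon: [(40.3397, 13.2146) (46.2001, 5.1068) (68.15, 32) (42.1155, 32)]
9. shoelace: 412.3186

Area of P3's cell: 412.3186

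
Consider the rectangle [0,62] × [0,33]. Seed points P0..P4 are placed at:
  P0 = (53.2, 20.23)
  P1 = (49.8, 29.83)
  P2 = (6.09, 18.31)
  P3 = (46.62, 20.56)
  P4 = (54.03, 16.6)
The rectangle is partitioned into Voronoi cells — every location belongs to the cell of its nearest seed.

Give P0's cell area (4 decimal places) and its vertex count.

Area of P0's cell: 92.3619 (4 vertices)

1. box [0,62]×[0,33]: [(0, 0) (62, 0) (62, 33) (0, 33)]
2. ⊥bis P0·P1 via (51.5,25.03): [(0, 6.7904) (0, 0) (62, 0) (62, 28.7488)]  |A|=1101.7142
3. ⊥bis P0·P2 via (29.645,19.27): [(29.7246, 17.3179) (30.4304, 0) (62, 0) (62, 28.7488)]  |A|=737.2986
4. ⊥bis P0·P3 via (49.91,20.395): [(50.1179, 24.5405) (48.8872, 0) (62, 0) (62, 28.7488)]  |A|=331.6957
5. ⊥bis P0·P4 via (53.615,18.415): [(50.1179, 24.5405) (49.7666, 17.5351) (62, 20.3322) (62, 28.7488)]  |A|=92.3619
6. canonical 4-gon: [(50.1179, 24.5405) (49.7666, 17.5351) (62, 20.3322) (62, 28.7488)]
7. shoelace: 92.3619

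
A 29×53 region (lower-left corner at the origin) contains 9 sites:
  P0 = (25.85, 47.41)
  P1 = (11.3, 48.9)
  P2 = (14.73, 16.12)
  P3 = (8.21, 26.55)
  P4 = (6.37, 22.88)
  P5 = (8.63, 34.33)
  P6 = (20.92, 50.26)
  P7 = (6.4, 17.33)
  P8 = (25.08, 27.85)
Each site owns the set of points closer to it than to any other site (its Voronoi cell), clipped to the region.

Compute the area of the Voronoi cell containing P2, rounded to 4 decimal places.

Area of P2's cell: 395.9692

1. box [0,29]×[0,53]: [(0, 0) (29, 0) (29, 53) (0, 53)]
2. ⊥bis P2·P0 via (20.29,31.765): [(0, 38.9758) (0, 0) (29, 0) (29, 28.6696)]  |A|=980.8577
3. ⊥bis P2·P1 via (13.015,32.51): [(17.0157, 32.9286) (0, 31.1481) (0, 0) (29, 0) (29, 28.6696)]  |A|=914.2614
4. ⊥bis P2·P3 via (11.47,21.335): [(25.3042, 29.983) (0, 14.1649) (0, 0) (29, 0) (29, 28.6696)]  |A|=666.9479
5. ⊥bis P2·P4 via (10.55,19.5): [(25.3042, 29.983) (12.6101, 22.0477) (0, 6.453) (0, 0) (29, 0) (29, 28.6696)]  |A|=618.3239
6. ⊥bis P2·P5 via (11.68,25.225): [(25.5855, 29.8831) (24.6349, 29.5646) (12.6101, 22.0477) (0, 6.453) (0, 0) (29, 0) (29, 28.6696)]  |A|=618.2316
7. ⊥bis P2·P6 via (17.825,33.19): [(25.5855, 29.8831) (24.6349, 29.5646) (12.6101, 22.0477) (0, 6.453) (0, 0) (29, 0) (29, 28.6696)]  |A|=618.2316
8. ⊥bis P2·P7 via (10.565,16.725): [(25.5855, 29.8831) (24.6349, 29.5646) (12.6101, 22.0477) (11.0596, 20.1303) (8.1356, 0) (29, 0) (29, 28.6696)]  |A|=500.6624
9. ⊥bis P2·P8 via (19.905,21.985): [(16.8384, 24.6909) (12.6101, 22.0477) (11.0596, 20.1303) (8.1356, 0) (29, 0) (29, 13.96)]  |A|=395.9692
10. canonical 6-gon: [(16.8384, 24.6909) (12.6101, 22.0477) (11.0596, 20.1303) (8.1356, 0) (29, 0) (29, 13.96)]
11. shoelace: 395.9692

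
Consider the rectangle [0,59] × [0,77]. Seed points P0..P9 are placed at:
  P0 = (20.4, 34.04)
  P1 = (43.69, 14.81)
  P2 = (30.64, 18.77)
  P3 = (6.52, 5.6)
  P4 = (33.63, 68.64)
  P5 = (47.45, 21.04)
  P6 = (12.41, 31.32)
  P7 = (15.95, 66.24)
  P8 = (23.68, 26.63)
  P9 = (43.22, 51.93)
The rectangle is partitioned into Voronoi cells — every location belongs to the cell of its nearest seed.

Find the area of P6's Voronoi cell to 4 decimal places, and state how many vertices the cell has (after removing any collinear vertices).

Area of P6's cell: 450.9845 (5 vertices)

1. box [0,59]×[0,77]: [(0, 0) (59, 0) (59, 77) (0, 77)]
2. ⊥bis P6·P0 via (16.405,32.68): [(0, 0) (27.5301, 0) (1.3173, 77) (0, 77)]  |A|=1110.6267
3. ⊥bis P6·P1 via (28.05,23.065): [(0, 0) (15.876, 0) (22.9607, 13.4227) (1.3173, 77) (0, 77)]  |A|=1032.4118
4. ⊥bis P6·P2 via (21.525,25.045): [(0, 0) (4.2834, 0) (19.8382, 22.5948) (1.3173, 77) (0, 77)]  |A|=847.9987
5. ⊥bis P6·P3 via (9.465,18.46): [(0, 20.6275) (15.9667, 16.9711) (19.8382, 22.5948) (1.3173, 77) (0, 77)]  |A|=646.975
6. ⊥bis P6·P4 via (23.02,49.98): [(0, 63.0691) (0, 20.6275) (15.9667, 16.9711) (19.8382, 22.5948) (7.5143, 58.7965)]  |A|=582.6445
7. ⊥bis P6·P5 via (29.93,26.18): [(0, 63.0691) (0, 20.6275) (15.9667, 16.9711) (19.8382, 22.5948) (7.5143, 58.7965)]  |A|=582.6445
8. ⊥bis P6·P7 via (14.18,48.78): [(0, 50.2175) (0, 20.6275) (15.9667, 16.9711) (19.8382, 22.5948) (10.8078, 49.1219)]  |A|=483.8829
9. ⊥bis P6·P8 via (18.045,28.975): [(0, 50.2175) (0, 20.6275) (13.3034, 17.581) (17.8367, 28.4744) (10.8078, 49.1219)]  |A|=450.9845
10. ⊥bis P6·P9 via (27.815,41.625): [(0, 50.2175) (0, 20.6275) (13.3034, 17.581) (17.8367, 28.4744) (10.8078, 49.1219)]  |A|=450.9845
11. canonical 5-gon: [(0, 50.2175) (0, 20.6275) (13.3034, 17.581) (17.8367, 28.4744) (10.8078, 49.1219)]
12. shoelace: 450.9845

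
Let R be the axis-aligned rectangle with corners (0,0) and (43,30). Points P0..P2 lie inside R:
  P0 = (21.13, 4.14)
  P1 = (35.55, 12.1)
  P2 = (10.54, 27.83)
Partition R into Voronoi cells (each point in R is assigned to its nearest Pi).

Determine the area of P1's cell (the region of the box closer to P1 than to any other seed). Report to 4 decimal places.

Area of P1's cell: 481.1391

1. box [0,43]×[0,30]: [(0, 0) (43, 0) (43, 30) (0, 30)]
2. ⊥bis P1·P0 via (28.34,8.12): [(32.8223, 0) (43, 0) (43, 30) (16.262, 30)]  |A|=553.7351
3. ⊥bis P1·P2 via (23.045,19.965): [(22.3827, 18.912) (32.8223, 0) (43, 0) (43, 30) (29.3565, 30)]  |A|=481.1391
4. canonical 5-gon: [(22.3827, 18.912) (32.8223, 0) (43, 0) (43, 30) (29.3565, 30)]
5. shoelace: 481.1391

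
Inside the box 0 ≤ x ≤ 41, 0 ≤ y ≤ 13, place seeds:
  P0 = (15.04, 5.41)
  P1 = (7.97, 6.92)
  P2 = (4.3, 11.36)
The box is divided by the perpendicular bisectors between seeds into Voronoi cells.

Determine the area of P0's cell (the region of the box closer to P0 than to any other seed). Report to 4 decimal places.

1. box [0,41]×[0,13]: [(0, 0) (41, 0) (41, 13) (0, 13)]
2. ⊥bis P0·P1 via (11.505,6.165): [(10.1883, 0) (41, 0) (41, 13) (12.9648, 13)]  |A|=382.5049
3. ⊥bis P0·P2 via (9.67,8.385): [(10.1883, 0) (41, 0) (41, 13) (12.9648, 13)]  |A|=382.5049
4. canonical 4-gon: [(10.1883, 0) (41, 0) (41, 13) (12.9648, 13)]
5. shoelace: 382.5049

Area of P0's cell: 382.5049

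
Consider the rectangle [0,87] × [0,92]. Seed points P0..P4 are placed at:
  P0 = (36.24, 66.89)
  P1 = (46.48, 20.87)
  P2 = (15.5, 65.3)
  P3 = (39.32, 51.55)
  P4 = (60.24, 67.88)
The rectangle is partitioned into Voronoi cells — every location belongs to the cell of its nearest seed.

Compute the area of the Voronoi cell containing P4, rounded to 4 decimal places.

1. box [0,87]×[0,92]: [(0, 0) (87, 0) (87, 92) (0, 92)]
2. ⊥bis P4·P0 via (48.24,67.385): [(51.0196, 0) (87, 0) (87, 92) (47.2246, 92)]  |A|=3484.7639
3. ⊥bis P4·P1 via (53.36,44.375): [(49.1382, 45.6107) (87, 34.5284) (87, 92) (47.2246, 92)]  |A|=2010.5635
4. ⊥bis P4·P2 via (37.87,66.59): [(49.1382, 45.6107) (87, 34.5284) (87, 92) (47.2246, 92)]  |A|=2010.5635
5. ⊥bis P4·P3 via (49.78,59.715): [(48.4881, 61.37) (64.2402, 41.1903) (87, 34.5284) (87, 92) (47.2246, 92)]  |A|=1893.0018
6. canonical 5-gon: [(48.4881, 61.37) (64.2402, 41.1903) (87, 34.5284) (87, 92) (47.2246, 92)]
7. shoelace: 1893.0018

Area of P4's cell: 1893.0018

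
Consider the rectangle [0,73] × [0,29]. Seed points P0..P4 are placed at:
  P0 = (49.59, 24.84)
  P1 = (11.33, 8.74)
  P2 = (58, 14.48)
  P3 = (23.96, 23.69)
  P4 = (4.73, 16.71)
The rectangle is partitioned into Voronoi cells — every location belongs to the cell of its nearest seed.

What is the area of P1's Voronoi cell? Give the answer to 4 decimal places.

Area of P1's cell: 385.4842

1. box [0,73]×[0,29]: [(0, 0) (73, 0) (73, 29) (0, 29)]
2. ⊥bis P1·P0 via (30.46,16.79): [(0, 0) (37.5253, 0) (25.322, 29) (0, 29)]  |A|=911.2857
3. ⊥bis P1·P2 via (34.665,11.61): [(0, 0) (36.0929, 0) (35.5014, 4.8097) (25.322, 29) (0, 29)]  |A|=907.841
4. ⊥bis P1·P3 via (17.645,16.215): [(0, 0) (36.0929, 0) (36.0065, 0.7029) (2.5115, 29) (0, 29)]  |A|=570.3138
5. ⊥bis P1·P4 via (8.03,12.725): [(0, 6.0753) (0, 0) (36.0929, 0) (36.0065, 0.7029) (14.9717, 18.4735)]  |A|=385.4842
6. canonical 5-gon: [(0, 6.0753) (0, 0) (36.0929, 0) (36.0065, 0.7029) (14.9717, 18.4735)]
7. shoelace: 385.4842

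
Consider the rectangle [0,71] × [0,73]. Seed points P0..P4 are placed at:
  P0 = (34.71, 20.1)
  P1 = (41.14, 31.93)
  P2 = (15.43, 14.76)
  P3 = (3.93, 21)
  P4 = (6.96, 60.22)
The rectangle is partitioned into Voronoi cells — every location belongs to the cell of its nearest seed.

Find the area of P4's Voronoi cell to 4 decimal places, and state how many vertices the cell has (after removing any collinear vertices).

1. box [0,71]×[0,73]: [(0, 0) (71, 0) (71, 73) (0, 73)]
2. ⊥bis P4·P0 via (20.835,40.16): [(0, 25.749) (68.3139, 73) (0, 73)]  |A|=1613.9528
3. ⊥bis P4·P1 via (24.05,46.075): [(0, 25.749) (16.9037, 37.4408) (46.3352, 73) (0, 73)]  |A|=1223.1795
4. ⊥bis P4·P2 via (11.195,37.49): [(0, 35.4042) (17.9927, 38.7565) (46.3352, 73) (0, 73)]  |A|=1131.5638
5. ⊥bis P4·P3 via (5.445,40.61): [(0, 41.0307) (18.6804, 39.5875) (46.3352, 73) (0, 73)]  |A|=1072.6885
6. canonical 4-gon: [(0, 41.0307) (18.6804, 39.5875) (46.3352, 73) (0, 73)]
7. shoelace: 1072.6885

Area of P4's cell: 1072.6885 (4 vertices)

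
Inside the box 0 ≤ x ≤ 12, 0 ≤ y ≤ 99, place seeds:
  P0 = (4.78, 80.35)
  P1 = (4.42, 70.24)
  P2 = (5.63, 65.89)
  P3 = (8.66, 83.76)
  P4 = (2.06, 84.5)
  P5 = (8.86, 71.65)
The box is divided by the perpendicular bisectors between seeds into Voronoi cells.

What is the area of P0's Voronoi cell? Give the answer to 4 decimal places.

1. box [0,12]×[0,99]: [(0, 0) (12, 0) (12, 99) (0, 99)]
2. ⊥bis P0·P1 via (4.6,75.295): [(0, 75.4588) (12, 75.0315) (12, 99) (0, 99)]  |A|=285.0582
3. ⊥bis P0·P2 via (5.205,73.12): [(0, 75.4588) (12, 75.0315) (12, 99) (0, 99)]  |A|=285.0582
4. ⊥bis P0·P3 via (6.72,82.055): [(0, 89.7012) (0, 75.4588) (12, 75.0315) (12, 76.0473)]  |A|=91.5491
5. ⊥bis P0·P4 via (3.42,82.425): [(5.3075, 83.6621) (0, 80.1835) (0, 75.4588) (12, 75.0315) (12, 76.0473)]  |A|=66.2911
6. ⊥bis P0·P5 via (6.82,76): [(10.5176, 77.734) (5.3075, 83.6621) (0, 80.1835) (0, 75.4588) (5.2661, 75.2713)]  |A|=56.6167
7. canonical 5-gon: [(10.5176, 77.734) (5.3075, 83.6621) (0, 80.1835) (0, 75.4588) (5.2661, 75.2713)]
8. shoelace: 56.6167

Area of P0's cell: 56.6167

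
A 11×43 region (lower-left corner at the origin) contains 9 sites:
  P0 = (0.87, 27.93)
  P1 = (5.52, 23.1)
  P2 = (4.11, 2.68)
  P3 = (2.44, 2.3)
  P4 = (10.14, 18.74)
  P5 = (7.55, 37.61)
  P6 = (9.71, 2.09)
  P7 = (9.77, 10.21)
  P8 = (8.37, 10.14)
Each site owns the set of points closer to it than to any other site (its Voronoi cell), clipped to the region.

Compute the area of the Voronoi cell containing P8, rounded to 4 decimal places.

1. box [0,11]×[0,43]: [(0, 0) (11, 0) (11, 43) (0, 43)]
2. ⊥bis P8·P0 via (4.62,19.035): [(0, 17.0873) (0, 0) (11, 0) (11, 21.7247)]  |A|=213.4659
3. ⊥bis P8·P1 via (6.945,16.62): [(0, 15.0927) (0, 0) (11, 0) (11, 17.5117)]  |A|=179.3246
4. ⊥bis P8·P2 via (6.24,6.41): [(0, 15.0927) (0, 9.9733) (11, 3.6918) (11, 17.5117)]  |A|=104.1663
5. ⊥bis P8·P3 via (5.405,6.22): [(0, 15.0927) (0, 10.3082) (1.807, 8.9414) (11, 3.6918) (11, 17.5117)]  |A|=103.8637
6. ⊥bis P8·P4 via (9.255,14.44): [(2.941, 15.7395) (0, 15.0927) (0, 10.3082) (1.807, 8.9414) (11, 3.6918) (11, 14.0809)]  |A|=90.0391
7. ⊥bis P8·P5 via (7.96,23.875): [(2.941, 15.7395) (0, 15.0927) (0, 10.3082) (1.807, 8.9414) (11, 3.6918) (11, 14.0809)]  |A|=90.0391
8. ⊥bis P8·P6 via (9.04,6.115): [(2.941, 15.7395) (0, 15.0927) (0, 10.3082) (1.807, 8.9414) (7.272, 5.8207) (11, 6.4413) (11, 14.0809)]  |A|=84.9141
9. ⊥bis P8·P7 via (9.07,10.175): [(8.8526, 14.5228) (2.941, 15.7395) (0, 15.0927) (0, 10.3082) (1.807, 8.9414) (7.272, 5.8207) (9.2711, 6.1535)]  |A|=69.4163
10. canonical 7-gon: [(8.8526, 14.5228) (2.941, 15.7395) (0, 15.0927) (0, 10.3082) (1.807, 8.9414) (7.272, 5.8207) (9.2711, 6.1535)]
11. shoelace: 69.4163

Area of P8's cell: 69.4163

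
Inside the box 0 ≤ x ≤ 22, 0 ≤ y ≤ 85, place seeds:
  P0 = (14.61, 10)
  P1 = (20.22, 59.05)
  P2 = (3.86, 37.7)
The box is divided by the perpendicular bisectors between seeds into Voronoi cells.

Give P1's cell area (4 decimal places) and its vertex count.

1. box [0,22]×[0,85]: [(0, 0) (22, 0) (22, 85) (0, 85)]
2. ⊥bis P1·P0 via (17.415,34.525): [(0, 36.5168) (22, 34.0006) (22, 85) (0, 85)]  |A|=1094.3085
3. ⊥bis P1·P2 via (12.04,48.375): [(0, 57.601) (22, 40.7429) (22, 85) (0, 85)]  |A|=788.2176
4. canonical 4-gon: [(0, 57.601) (22, 40.7429) (22, 85) (0, 85)]
5. shoelace: 788.2176

Area of P1's cell: 788.2176 (4 vertices)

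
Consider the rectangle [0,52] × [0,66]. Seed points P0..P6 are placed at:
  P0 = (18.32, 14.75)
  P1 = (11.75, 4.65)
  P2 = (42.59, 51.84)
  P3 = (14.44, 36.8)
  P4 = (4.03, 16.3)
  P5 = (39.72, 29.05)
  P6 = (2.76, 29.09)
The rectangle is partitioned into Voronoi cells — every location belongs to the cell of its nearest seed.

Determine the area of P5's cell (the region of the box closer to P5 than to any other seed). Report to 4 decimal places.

Area of P5's cell: 801.5991

1. box [0,52]×[0,66]: [(0, 0) (52, 0) (52, 66) (0, 66)]
2. ⊥bis P5·P0 via (29.02,21.9): [(0, 65.3285) (43.6541, 0) (52, 0) (52, 66) (0, 66)]  |A|=2006.0705
3. ⊥bis P5·P1 via (25.735,16.85): [(0, 65.3285) (43.6541, 0) (52, 0) (52, 66) (0, 66)]  |A|=2006.0705
4. ⊥bis P5·P2 via (41.155,40.445): [(14.3741, 43.8176) (43.6541, 0) (52, 0) (52, 39.0793)]  |A|=918.0437
5. ⊥bis P5·P3 via (27.08,32.925): [(29.8229, 41.8721) (25.3732, 27.3575) (43.6541, 0) (52, 0) (52, 39.0793)]  |A|=801.5991
6. ⊥bis P5·P4 via (21.875,22.675): [(29.8229, 41.8721) (25.3732, 27.3575) (43.6541, 0) (52, 0) (52, 39.0793)]  |A|=801.5991
7. ⊥bis P5·P6 via (21.24,29.07): [(29.8229, 41.8721) (25.3732, 27.3575) (43.6541, 0) (52, 0) (52, 39.0793)]  |A|=801.5991
8. canonical 5-gon: [(29.8229, 41.8721) (25.3732, 27.3575) (43.6541, 0) (52, 0) (52, 39.0793)]
9. shoelace: 801.5991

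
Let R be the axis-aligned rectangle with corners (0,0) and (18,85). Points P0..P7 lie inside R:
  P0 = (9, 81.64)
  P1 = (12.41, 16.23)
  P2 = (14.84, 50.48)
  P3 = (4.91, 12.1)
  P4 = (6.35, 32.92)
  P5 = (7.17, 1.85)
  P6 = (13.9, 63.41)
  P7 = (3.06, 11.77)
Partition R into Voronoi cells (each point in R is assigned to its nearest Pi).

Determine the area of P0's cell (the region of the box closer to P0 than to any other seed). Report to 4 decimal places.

1. box [0,18]×[0,85]: [(0, 0) (18, 0) (18, 85) (0, 85)]
2. ⊥bis P0·P1 via (10.705,48.935): [(0, 48.3769) (18, 49.3153) (18, 85) (0, 85)]  |A|=650.77
3. ⊥bis P0·P2 via (11.92,66.06): [(0, 63.826) (18, 67.1995) (18, 85) (0, 85)]  |A|=350.7708
4. ⊥bis P0·P3 via (6.955,46.87): [(0, 63.826) (18, 67.1995) (18, 85) (0, 85)]  |A|=350.7708
5. ⊥bis P0·P4 via (7.675,57.28): [(0, 63.826) (18, 67.1995) (18, 85) (0, 85)]  |A|=350.7708
6. ⊥bis P0·P5 via (8.085,41.745): [(0, 63.826) (18, 67.1995) (18, 85) (0, 85)]  |A|=350.7708
7. ⊥bis P0·P6 via (11.45,72.525): [(0, 69.4474) (18, 74.2856) (18, 85) (0, 85)]  |A|=236.4035
8. ⊥bis P0·P7 via (6.03,46.705): [(0, 69.4474) (18, 74.2856) (18, 85) (0, 85)]  |A|=236.4035
9. canonical 4-gon: [(0, 69.4474) (18, 74.2856) (18, 85) (0, 85)]
10. shoelace: 236.4035

Area of P0's cell: 236.4035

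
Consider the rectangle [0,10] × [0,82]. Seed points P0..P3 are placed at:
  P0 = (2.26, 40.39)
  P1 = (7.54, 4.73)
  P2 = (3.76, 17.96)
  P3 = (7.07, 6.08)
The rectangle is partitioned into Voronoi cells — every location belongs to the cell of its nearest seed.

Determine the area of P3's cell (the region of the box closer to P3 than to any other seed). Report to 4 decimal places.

1. box [0,10]×[0,82]: [(0, 0) (10, 0) (10, 82) (0, 82)]
2. ⊥bis P3·P0 via (4.665,23.235): [(0, 22.581) (0, 0) (10, 0) (10, 23.9829)]  |A|=232.8196
3. ⊥bis P3·P1 via (7.305,5.405): [(0, 22.581) (0, 2.8618) (10, 6.3433) (10, 23.9829)]  |A|=186.7945
4. ⊥bis P3·P2 via (5.415,12.02): [(0, 10.5113) (0, 2.8618) (10, 6.3433) (10, 13.2975)]  |A|=73.0185
5. canonical 4-gon: [(0, 10.5113) (0, 2.8618) (10, 6.3433) (10, 13.2975)]
6. shoelace: 73.0185

Area of P3's cell: 73.0185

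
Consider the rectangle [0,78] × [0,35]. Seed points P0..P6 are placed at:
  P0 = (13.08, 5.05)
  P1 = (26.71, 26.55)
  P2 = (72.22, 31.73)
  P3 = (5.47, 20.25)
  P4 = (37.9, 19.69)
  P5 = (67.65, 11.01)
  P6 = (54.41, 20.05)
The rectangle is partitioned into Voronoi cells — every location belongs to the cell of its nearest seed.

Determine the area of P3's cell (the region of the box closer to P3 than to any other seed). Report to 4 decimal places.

1. box [0,78]×[0,35]: [(0, 0) (78, 0) (78, 35) (0, 35)]
2. ⊥bis P3·P0 via (9.275,12.65): [(0, 8.0064) (53.9163, 35) (0, 35)]  |A|=727.6971
3. ⊥bis P3·P1 via (16.09,23.4): [(0, 8.0064) (17.9851, 17.0108) (12.6493, 35) (0, 35)]  |A|=356.5171
4. ⊥bis P3·P2 via (38.845,25.99): [(0, 8.0064) (17.9851, 17.0108) (12.6493, 35) (0, 35)]  |A|=356.5171
5. ⊥bis P3·P4 via (21.685,19.97): [(0, 8.0064) (17.9851, 17.0108) (12.6493, 35) (0, 35)]  |A|=356.5171
6. ⊥bis P3·P5 via (36.56,15.63): [(0, 8.0064) (17.9851, 17.0108) (12.6493, 35) (0, 35)]  |A|=356.5171
7. ⊥bis P3·P6 via (29.94,20.15): [(0, 8.0064) (17.9851, 17.0108) (12.6493, 35) (0, 35)]  |A|=356.5171
8. canonical 4-gon: [(0, 8.0064) (17.9851, 17.0108) (12.6493, 35) (0, 35)]
9. shoelace: 356.5171

Area of P3's cell: 356.5171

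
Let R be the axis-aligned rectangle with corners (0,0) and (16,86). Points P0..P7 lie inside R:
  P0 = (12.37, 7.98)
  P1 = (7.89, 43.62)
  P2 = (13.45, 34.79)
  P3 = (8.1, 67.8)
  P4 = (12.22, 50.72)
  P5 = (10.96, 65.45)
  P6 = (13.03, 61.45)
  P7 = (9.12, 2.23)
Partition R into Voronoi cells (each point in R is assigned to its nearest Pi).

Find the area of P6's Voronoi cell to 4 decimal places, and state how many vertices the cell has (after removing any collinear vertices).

Area of P6's cell: 78.0988 (4 vertices)

1. box [0,16]×[0,86]: [(0, 0) (16, 0) (16, 86) (0, 86)]
2. ⊥bis P6·P0 via (12.7,34.715): [(0, 34.8718) (16, 34.6743) (16, 86) (0, 86)]  |A|=819.6318
3. ⊥bis P6·P1 via (10.46,52.535): [(0, 55.5504) (16, 50.9379) (16, 86) (0, 86)]  |A|=524.0934
4. ⊥bis P6·P2 via (13.24,48.12): [(0, 55.5504) (16, 50.9379) (16, 86) (0, 86)]  |A|=524.0934
5. ⊥bis P6·P3 via (10.565,64.625): [(0, 56.4226) (0, 55.5504) (16, 50.9379) (16, 68.8446)]  |A|=150.2308
6. ⊥bis P6·P4 via (12.625,56.085): [(0.7225, 56.9835) (16, 55.8302) (16, 68.8446)]  |A|=99.4136
7. ⊥bis P6·P5 via (11.995,63.45): [(3.1676, 58.8818) (0.7225, 56.9835) (16, 55.8302) (16, 65.5226)]  |A|=78.0988
8. ⊥bis P6·P7 via (11.075,31.84): [(3.1676, 58.8818) (0.7225, 56.9835) (16, 55.8302) (16, 65.5226)]  |A|=78.0988
9. canonical 4-gon: [(3.1676, 58.8818) (0.7225, 56.9835) (16, 55.8302) (16, 65.5226)]
10. shoelace: 78.0988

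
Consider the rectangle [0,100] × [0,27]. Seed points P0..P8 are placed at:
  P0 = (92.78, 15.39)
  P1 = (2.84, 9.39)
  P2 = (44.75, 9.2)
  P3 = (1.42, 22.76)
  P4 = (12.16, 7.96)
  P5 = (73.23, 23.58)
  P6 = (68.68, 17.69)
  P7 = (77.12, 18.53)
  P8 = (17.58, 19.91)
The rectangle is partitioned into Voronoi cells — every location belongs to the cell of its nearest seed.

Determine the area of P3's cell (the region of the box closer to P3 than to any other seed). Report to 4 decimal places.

1. box [0,100]×[0,27]: [(0, 0) (100, 0) (100, 27) (0, 27)]
2. ⊥bis P3·P0 via (47.1,19.075): [(0, 0) (45.5612, 0) (47.7393, 27) (0, 27)]  |A|=1259.5572
3. ⊥bis P3·P1 via (2.13,16.075): [(0, 15.8488) (47.2445, 20.8665) (47.7393, 27) (0, 27)]  |A|=409.8211
4. ⊥bis P3·P2 via (23.085,15.98): [(0, 15.8488) (23.8362, 18.3804) (26.5337, 27) (0, 27)]  |A|=247.2566
5. ⊥bis P3·P4 via (6.79,15.36): [(0, 15.8488) (8.7432, 16.7774) (22.8302, 27) (0, 27)]  |A|=165.441
6. ⊥bis P3·P5 via (37.325,23.17): [(0, 15.8488) (8.7432, 16.7774) (22.8302, 27) (0, 27)]  |A|=165.441
7. ⊥bis P3·P6 via (35.05,20.225): [(0, 15.8488) (8.7432, 16.7774) (22.8302, 27) (0, 27)]  |A|=165.441
8. ⊥bis P3·P7 via (39.27,20.645): [(0, 15.8488) (8.7432, 16.7774) (22.8302, 27) (0, 27)]  |A|=165.441
9. ⊥bis P3·P8 via (9.5,21.335): [(0, 15.8488) (8.6953, 16.7723) (10.4991, 27) (0, 27)]  |A|=102.1725
10. canonical 4-gon: [(0, 15.8488) (8.6953, 16.7723) (10.4991, 27) (0, 27)]
11. shoelace: 102.1725

Area of P3's cell: 102.1725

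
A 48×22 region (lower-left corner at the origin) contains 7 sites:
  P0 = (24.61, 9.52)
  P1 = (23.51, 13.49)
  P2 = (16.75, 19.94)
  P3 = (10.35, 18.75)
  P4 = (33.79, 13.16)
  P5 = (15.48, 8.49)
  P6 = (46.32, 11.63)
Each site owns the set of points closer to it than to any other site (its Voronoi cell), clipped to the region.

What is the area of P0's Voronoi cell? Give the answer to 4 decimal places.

Area of P0's cell: 127.3302

1. box [0,48]×[0,22]: [(0, 0) (48, 0) (48, 22) (0, 22)]
2. ⊥bis P0·P1 via (24.06,11.505): [(0, 4.8385) (0, 0) (48, 0) (48, 18.1382)]  |A|=551.442
3. ⊥bis P0·P2 via (20.68,14.73): [(11.96, 8.1524) (1.1524, 0) (48, 0) (48, 18.1382)]  |A|=517.8101
4. ⊥bis P0·P3 via (17.48,14.135): [(13.9677, 8.7086) (8.3309, 0) (48, 0) (48, 18.1382)]  |A|=481.3751
5. ⊥bis P0·P4 via (29.2,11.34): [(28.6322, 12.7719) (13.9677, 8.7086) (8.3309, 0) (33.6965, 0)]  |A|=214.3852
6. ⊥bis P0·P5 via (20.045,9.005): [(28.6322, 12.7719) (19.8932, 10.3505) (21.0609, 0) (33.6965, 0)]  |A|=127.3302
7. ⊥bis P0·P6 via (35.465,10.575): [(28.6322, 12.7719) (19.8932, 10.3505) (21.0609, 0) (33.6965, 0)]  |A|=127.3302
8. canonical 4-gon: [(28.6322, 12.7719) (19.8932, 10.3505) (21.0609, 0) (33.6965, 0)]
9. shoelace: 127.3302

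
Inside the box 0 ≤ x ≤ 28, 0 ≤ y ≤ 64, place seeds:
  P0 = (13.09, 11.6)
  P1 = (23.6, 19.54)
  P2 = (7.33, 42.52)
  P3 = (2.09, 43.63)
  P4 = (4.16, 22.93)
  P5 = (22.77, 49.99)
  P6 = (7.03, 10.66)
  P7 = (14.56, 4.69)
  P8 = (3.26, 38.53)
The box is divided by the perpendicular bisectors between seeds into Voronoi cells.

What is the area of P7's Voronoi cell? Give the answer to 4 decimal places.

1. box [0,28]×[0,64]: [(0, 0) (28, 0) (28, 64) (0, 64)]
2. ⊥bis P7·P0 via (13.825,8.145): [(0, 5.2039) (0, 0) (28, 0) (28, 11.1605)]  |A|=229.1024
3. ⊥bis P7·P1 via (19.08,12.115): [(22.5518, 10.0015) (0, 5.2039) (0, 0) (28, 0) (28, 6.6849)]  |A|=216.9105
4. ⊥bis P7·P2 via (10.945,23.605): [(22.5518, 10.0015) (0, 5.2039) (0, 0) (28, 0) (28, 6.6849)]  |A|=216.9105
5. ⊥bis P7·P3 via (8.325,24.16): [(22.5518, 10.0015) (0, 5.2039) (0, 0) (28, 0) (28, 6.6849)]  |A|=216.9105
6. ⊥bis P7·P4 via (9.36,13.81): [(22.5518, 10.0015) (0, 5.2039) (0, 0) (28, 0) (28, 6.6849)]  |A|=216.9105
7. ⊥bis P7·P5 via (18.665,27.34): [(22.5518, 10.0015) (0, 5.2039) (0, 0) (28, 0) (28, 6.6849)]  |A|=216.9105
8. ⊥bis P7·P6 via (10.795,7.675): [(22.5518, 10.0015) (10.6285, 7.465) (4.71, 0) (28, 0) (28, 6.6849)]  |A|=171.6753
9. ⊥bis P7·P8 via (8.91,21.61): [(22.5518, 10.0015) (10.6285, 7.465) (4.71, 0) (28, 0) (28, 6.6849)]  |A|=171.6753
10. canonical 5-gon: [(22.5518, 10.0015) (10.6285, 7.465) (4.71, 0) (28, 0) (28, 6.6849)]
11. shoelace: 171.6753

Area of P7's cell: 171.6753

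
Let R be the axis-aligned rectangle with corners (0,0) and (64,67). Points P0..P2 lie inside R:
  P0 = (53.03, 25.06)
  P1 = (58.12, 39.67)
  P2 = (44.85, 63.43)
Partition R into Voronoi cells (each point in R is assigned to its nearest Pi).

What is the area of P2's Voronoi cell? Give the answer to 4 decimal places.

Area of P2's cell: 1509.5590

1. box [0,64]×[0,67]: [(0, 0) (64, 0) (64, 67) (0, 67)]
2. ⊥bis P2·P0 via (48.94,44.245): [(0, 33.8116) (64, 47.4556) (64, 67) (0, 67)]  |A|=1687.4492
3. ⊥bis P2·P1 via (51.485,51.55): [(0, 33.8116) (31.9016, 40.6126) (64, 58.5396) (64, 67) (0, 67)]  |A|=1509.559
4. canonical 5-gon: [(0, 33.8116) (31.9016, 40.6126) (64, 58.5396) (64, 67) (0, 67)]
5. shoelace: 1509.559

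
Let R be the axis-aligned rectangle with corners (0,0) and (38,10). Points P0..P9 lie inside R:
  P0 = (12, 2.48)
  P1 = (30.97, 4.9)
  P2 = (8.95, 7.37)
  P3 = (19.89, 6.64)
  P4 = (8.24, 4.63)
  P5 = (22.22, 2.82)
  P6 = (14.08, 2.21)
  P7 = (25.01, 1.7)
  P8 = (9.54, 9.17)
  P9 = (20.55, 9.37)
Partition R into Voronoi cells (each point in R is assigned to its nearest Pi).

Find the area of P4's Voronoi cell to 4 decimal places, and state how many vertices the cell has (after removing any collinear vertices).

1. box [0,38]×[0,10]: [(0, 0) (38, 0) (38, 10) (0, 10)]
2. ⊥bis P4·P0 via (10.12,3.555): [(0, 0) (8.0872, 0) (13.8053, 10) (0, 10)]  |A|=109.4626
3. ⊥bis P4·P1 via (19.605,4.765): [(0, 0) (8.0872, 0) (13.8053, 10) (0, 10)]  |A|=109.4626
4. ⊥bis P4·P2 via (8.595,6): [(0, 8.2272) (0, 0) (8.0872, 0) (11.1409, 5.3403)]  |A|=67.423
5. ⊥bis P4·P3 via (14.065,5.635): [(0, 8.2272) (0, 0) (8.0872, 0) (11.1409, 5.3403)]  |A|=67.423
6. ⊥bis P4·P5 via (15.23,3.725): [(0, 8.2272) (0, 0) (8.0872, 0) (11.1409, 5.3403)]  |A|=67.423
7. ⊥bis P4·P6 via (11.16,3.42): [(0, 8.2272) (0, 0) (8.0872, 0) (11.1409, 5.3403)]  |A|=67.423
8. ⊥bis P4·P7 via (16.625,3.165): [(0, 8.2272) (0, 0) (8.0872, 0) (11.1409, 5.3403)]  |A|=67.423
9. ⊥bis P4·P8 via (8.89,6.9): [(0, 8.2272) (0, 0) (8.0872, 0) (11.1409, 5.3403)]  |A|=67.423
10. ⊥bis P4·P9 via (14.395,7): [(0, 8.2272) (0, 0) (8.0872, 0) (11.1409, 5.3403)]  |A|=67.423
11. canonical 4-gon: [(0, 8.2272) (0, 0) (8.0872, 0) (11.1409, 5.3403)]
12. shoelace: 67.423

Area of P4's cell: 67.4230 (4 vertices)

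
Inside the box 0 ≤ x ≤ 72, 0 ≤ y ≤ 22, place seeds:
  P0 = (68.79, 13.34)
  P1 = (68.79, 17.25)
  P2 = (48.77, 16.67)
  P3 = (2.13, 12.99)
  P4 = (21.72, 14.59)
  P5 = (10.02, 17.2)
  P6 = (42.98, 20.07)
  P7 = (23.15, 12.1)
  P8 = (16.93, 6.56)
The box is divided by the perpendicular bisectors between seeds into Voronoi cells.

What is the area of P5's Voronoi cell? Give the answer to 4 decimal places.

Area of P5's cell: 118.3862

1. box [0,72]×[0,22]: [(0, 0) (72, 0) (72, 22) (0, 22)]
2. ⊥bis P5·P0 via (39.405,15.27): [(0, 0) (38.4021, 0) (39.847, 22) (0, 22)]  |A|=860.74
3. ⊥bis P5·P1 via (39.405,17.225): [(0, 0) (38.4021, 0) (39.4066, 15.295) (39.4009, 22) (0, 22)]  |A|=859.2445
4. ⊥bis P5·P2 via (29.395,16.935): [(0, 0) (29.1634, 0) (29.4643, 22) (0, 22)]  |A|=644.9041
5. ⊥bis P5·P3 via (6.075,15.095): [(14.1295, 0) (29.1634, 0) (29.4643, 22) (2.3906, 22)]  |A|=463.1833
6. ⊥bis P5·P4 via (15.87,15.895): [(12.8564, 2.3859) (17.2319, 22) (2.3906, 22)]  |A|=145.5496
7. ⊥bis P5·P6 via (26.5,18.635): [(12.8564, 2.3859) (17.2319, 22) (2.3906, 22)]  |A|=145.5496
8. ⊥bis P5·P7 via (16.585,14.65): [(12.2574, 3.5085) (14.2529, 8.6461) (17.2319, 22) (2.3906, 22)]  |A|=142.8907
9. ⊥bis P5·P8 via (13.475,11.88): [(9.2534, 9.1383) (15.2284, 13.0187) (17.2319, 22) (2.3906, 22)]  |A|=118.3862
10. canonical 4-gon: [(9.2534, 9.1383) (15.2284, 13.0187) (17.2319, 22) (2.3906, 22)]
11. shoelace: 118.3862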